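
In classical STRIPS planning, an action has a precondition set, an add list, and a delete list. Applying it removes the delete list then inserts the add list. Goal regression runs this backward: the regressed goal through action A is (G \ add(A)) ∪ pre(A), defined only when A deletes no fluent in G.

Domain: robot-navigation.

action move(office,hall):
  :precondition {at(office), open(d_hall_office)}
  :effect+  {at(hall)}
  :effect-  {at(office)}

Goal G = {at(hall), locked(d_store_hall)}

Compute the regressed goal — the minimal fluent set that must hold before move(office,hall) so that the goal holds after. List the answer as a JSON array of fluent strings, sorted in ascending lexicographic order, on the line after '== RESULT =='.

Regress:
  G ∩ del = {}  (empty — regression defined)
  G \ add = {at(hall), locked(d_store_hall)} \ {at(hall)} = {locked(d_store_hall)}
  ∪ pre   = {locked(d_store_hall)} ∪ {at(office), open(d_hall_office)}
          = {at(office), locked(d_store_hall), open(d_hall_office)}

== RESULT ==
["at(office)", "locked(d_store_hall)", "open(d_hall_office)"]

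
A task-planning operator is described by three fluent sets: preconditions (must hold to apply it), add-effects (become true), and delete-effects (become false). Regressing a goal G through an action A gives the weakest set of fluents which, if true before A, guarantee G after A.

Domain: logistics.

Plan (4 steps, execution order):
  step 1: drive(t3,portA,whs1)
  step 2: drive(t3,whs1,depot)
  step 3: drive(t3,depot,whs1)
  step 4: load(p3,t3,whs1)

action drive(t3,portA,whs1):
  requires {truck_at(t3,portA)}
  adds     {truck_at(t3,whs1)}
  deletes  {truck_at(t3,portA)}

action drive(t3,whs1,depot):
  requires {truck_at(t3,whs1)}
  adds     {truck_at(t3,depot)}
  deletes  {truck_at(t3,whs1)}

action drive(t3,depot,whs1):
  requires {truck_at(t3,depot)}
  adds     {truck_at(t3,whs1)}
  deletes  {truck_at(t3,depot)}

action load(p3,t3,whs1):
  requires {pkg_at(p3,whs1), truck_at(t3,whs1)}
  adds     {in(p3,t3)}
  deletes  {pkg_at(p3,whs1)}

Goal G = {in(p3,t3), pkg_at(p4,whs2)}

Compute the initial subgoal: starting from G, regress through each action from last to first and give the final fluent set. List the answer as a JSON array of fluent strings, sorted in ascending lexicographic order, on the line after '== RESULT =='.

Work backward from the goal:
  through step 4 (load(p3,t3,whs1)): drop {in(p3,t3)}, keep {pkg_at(p4,whs2)}, require {pkg_at(p3,whs1), truck_at(t3,whs1)}
    → {pkg_at(p3,whs1), pkg_at(p4,whs2), truck_at(t3,whs1)}
  through step 3 (drive(t3,depot,whs1)): drop {truck_at(t3,whs1)}, keep {pkg_at(p3,whs1), pkg_at(p4,whs2)}, require {truck_at(t3,depot)}
    → {pkg_at(p3,whs1), pkg_at(p4,whs2), truck_at(t3,depot)}
  through step 2 (drive(t3,whs1,depot)): drop {truck_at(t3,depot)}, keep {pkg_at(p3,whs1), pkg_at(p4,whs2)}, require {truck_at(t3,whs1)}
    → {pkg_at(p3,whs1), pkg_at(p4,whs2), truck_at(t3,whs1)}
  through step 1 (drive(t3,portA,whs1)): drop {truck_at(t3,whs1)}, keep {pkg_at(p3,whs1), pkg_at(p4,whs2)}, require {truck_at(t3,portA)}
    → {pkg_at(p3,whs1), pkg_at(p4,whs2), truck_at(t3,portA)}

== RESULT ==
["pkg_at(p3,whs1)", "pkg_at(p4,whs2)", "truck_at(t3,portA)"]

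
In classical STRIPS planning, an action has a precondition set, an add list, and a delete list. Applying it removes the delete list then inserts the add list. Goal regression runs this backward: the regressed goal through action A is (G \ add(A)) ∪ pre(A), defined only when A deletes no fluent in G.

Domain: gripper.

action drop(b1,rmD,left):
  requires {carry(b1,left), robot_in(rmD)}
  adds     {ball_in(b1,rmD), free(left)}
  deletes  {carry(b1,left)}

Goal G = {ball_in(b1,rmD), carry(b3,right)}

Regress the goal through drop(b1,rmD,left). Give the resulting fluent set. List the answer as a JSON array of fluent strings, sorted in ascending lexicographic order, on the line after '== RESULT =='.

Regress:
  G ∩ del = {}  (empty — regression defined)
  G \ add = {ball_in(b1,rmD), carry(b3,right)} \ {ball_in(b1,rmD), free(left)} = {carry(b3,right)}
  ∪ pre   = {carry(b3,right)} ∪ {carry(b1,left), robot_in(rmD)}
          = {carry(b1,left), carry(b3,right), robot_in(rmD)}

== RESULT ==
["carry(b1,left)", "carry(b3,right)", "robot_in(rmD)"]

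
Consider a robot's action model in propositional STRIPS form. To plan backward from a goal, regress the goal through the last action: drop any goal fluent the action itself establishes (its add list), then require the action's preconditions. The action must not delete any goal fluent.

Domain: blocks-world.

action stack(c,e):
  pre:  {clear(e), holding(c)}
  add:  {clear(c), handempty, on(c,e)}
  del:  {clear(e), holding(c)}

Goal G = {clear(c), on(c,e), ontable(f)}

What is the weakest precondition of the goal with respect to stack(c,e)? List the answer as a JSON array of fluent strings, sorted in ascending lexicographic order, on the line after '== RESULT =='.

Regress:
  G ∩ del = {}  (empty — regression defined)
  G \ add = {clear(c), on(c,e), ontable(f)} \ {clear(c), handempty, on(c,e)} = {ontable(f)}
  ∪ pre   = {ontable(f)} ∪ {clear(e), holding(c)}
          = {clear(e), holding(c), ontable(f)}

== RESULT ==
["clear(e)", "holding(c)", "ontable(f)"]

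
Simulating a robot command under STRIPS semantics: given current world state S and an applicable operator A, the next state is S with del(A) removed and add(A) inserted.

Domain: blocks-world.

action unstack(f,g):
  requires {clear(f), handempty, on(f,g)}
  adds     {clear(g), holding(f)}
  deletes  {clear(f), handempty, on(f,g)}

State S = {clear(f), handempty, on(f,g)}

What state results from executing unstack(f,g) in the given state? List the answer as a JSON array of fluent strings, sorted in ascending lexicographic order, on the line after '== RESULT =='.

Compute (S \ del) ∪ add:
  pre ⊆ S: {clear(f), handempty, on(f,g)} ⊆ S  — applicable
  S \ del = {}
  ∪ add   = {clear(g), holding(f)}

== RESULT ==
["clear(g)", "holding(f)"]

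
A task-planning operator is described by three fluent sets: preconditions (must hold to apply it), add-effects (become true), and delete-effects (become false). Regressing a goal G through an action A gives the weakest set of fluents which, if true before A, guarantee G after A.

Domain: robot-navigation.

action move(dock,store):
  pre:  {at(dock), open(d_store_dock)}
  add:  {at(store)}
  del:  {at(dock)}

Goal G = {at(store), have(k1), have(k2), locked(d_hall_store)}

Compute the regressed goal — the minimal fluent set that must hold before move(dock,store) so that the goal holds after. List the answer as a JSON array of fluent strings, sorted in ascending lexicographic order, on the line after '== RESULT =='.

Regress:
  G ∩ del = {}  (empty — regression defined)
  G \ add = {at(store), have(k1), have(k2), locked(d_hall_store)} \ {at(store)} = {have(k1), have(k2), locked(d_hall_store)}
  ∪ pre   = {have(k1), have(k2), locked(d_hall_store)} ∪ {at(dock), open(d_store_dock)}
          = {at(dock), have(k1), have(k2), locked(d_hall_store), open(d_store_dock)}

== RESULT ==
["at(dock)", "have(k1)", "have(k2)", "locked(d_hall_store)", "open(d_store_dock)"]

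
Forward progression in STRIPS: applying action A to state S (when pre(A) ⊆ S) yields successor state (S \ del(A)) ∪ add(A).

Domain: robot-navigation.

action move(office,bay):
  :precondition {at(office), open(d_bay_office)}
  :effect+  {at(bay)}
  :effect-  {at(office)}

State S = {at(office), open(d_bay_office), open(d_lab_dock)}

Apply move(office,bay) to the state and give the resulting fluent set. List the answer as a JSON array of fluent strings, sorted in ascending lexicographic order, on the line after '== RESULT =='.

Progress:
  pre ⊆ S: {at(office), open(d_bay_office)} ⊆ S  — applicable
  S \ del = {open(d_bay_office), open(d_lab_dock)}
  ∪ add   = {at(bay), open(d_bay_office), open(d_lab_dock)}

== RESULT ==
["at(bay)", "open(d_bay_office)", "open(d_lab_dock)"]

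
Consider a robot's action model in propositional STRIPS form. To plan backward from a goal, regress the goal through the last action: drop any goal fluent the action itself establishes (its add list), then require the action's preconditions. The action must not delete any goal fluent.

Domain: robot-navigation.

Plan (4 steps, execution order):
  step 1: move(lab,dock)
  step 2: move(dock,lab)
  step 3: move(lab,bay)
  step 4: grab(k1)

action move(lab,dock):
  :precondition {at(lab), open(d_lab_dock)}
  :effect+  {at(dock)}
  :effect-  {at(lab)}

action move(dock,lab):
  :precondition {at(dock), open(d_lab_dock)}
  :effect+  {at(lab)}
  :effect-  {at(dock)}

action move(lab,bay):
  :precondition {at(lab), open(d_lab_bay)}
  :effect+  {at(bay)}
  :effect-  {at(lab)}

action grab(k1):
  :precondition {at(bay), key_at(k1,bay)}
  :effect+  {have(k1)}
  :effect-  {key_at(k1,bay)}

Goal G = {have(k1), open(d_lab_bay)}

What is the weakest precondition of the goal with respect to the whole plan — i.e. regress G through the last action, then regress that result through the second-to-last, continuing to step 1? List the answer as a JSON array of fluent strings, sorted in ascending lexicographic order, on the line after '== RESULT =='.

Regress step by step:
  through step 4 (grab(k1)): drop {have(k1)}, keep {open(d_lab_bay)}, require {at(bay), key_at(k1,bay)}
    → {at(bay), key_at(k1,bay), open(d_lab_bay)}
  through step 3 (move(lab,bay)): drop {at(bay)}, keep {key_at(k1,bay), open(d_lab_bay)}, require {at(lab), open(d_lab_bay)}
    → {at(lab), key_at(k1,bay), open(d_lab_bay)}
  through step 2 (move(dock,lab)): drop {at(lab)}, keep {key_at(k1,bay), open(d_lab_bay)}, require {at(dock), open(d_lab_dock)}
    → {at(dock), key_at(k1,bay), open(d_lab_bay), open(d_lab_dock)}
  through step 1 (move(lab,dock)): drop {at(dock)}, keep {key_at(k1,bay), open(d_lab_bay), open(d_lab_dock)}, require {at(lab), open(d_lab_dock)}
    → {at(lab), key_at(k1,bay), open(d_lab_bay), open(d_lab_dock)}

== RESULT ==
["at(lab)", "key_at(k1,bay)", "open(d_lab_bay)", "open(d_lab_dock)"]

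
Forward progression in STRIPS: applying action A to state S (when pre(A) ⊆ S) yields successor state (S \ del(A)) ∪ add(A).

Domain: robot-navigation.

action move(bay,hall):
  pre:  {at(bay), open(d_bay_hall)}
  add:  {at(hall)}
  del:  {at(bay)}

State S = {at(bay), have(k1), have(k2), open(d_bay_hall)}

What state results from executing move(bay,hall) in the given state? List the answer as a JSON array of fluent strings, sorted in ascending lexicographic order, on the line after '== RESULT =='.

Compute (S \ del) ∪ add:
  pre ⊆ S: {at(bay), open(d_bay_hall)} ⊆ S  — applicable
  S \ del = {have(k1), have(k2), open(d_bay_hall)}
  ∪ add   = {at(hall), have(k1), have(k2), open(d_bay_hall)}

== RESULT ==
["at(hall)", "have(k1)", "have(k2)", "open(d_bay_hall)"]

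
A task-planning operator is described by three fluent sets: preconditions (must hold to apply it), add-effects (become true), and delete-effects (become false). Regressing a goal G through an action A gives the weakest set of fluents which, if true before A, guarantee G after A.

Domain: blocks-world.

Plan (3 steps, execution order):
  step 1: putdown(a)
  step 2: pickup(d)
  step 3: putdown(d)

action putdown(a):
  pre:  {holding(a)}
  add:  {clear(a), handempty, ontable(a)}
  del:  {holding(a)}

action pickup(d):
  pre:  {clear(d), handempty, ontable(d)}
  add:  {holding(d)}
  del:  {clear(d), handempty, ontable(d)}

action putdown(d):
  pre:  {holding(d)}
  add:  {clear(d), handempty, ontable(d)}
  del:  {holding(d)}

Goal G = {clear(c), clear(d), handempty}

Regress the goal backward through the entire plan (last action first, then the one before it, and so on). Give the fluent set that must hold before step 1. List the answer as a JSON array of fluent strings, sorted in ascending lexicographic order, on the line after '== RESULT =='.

Regress step by step:
  through step 3 (putdown(d)): drop {clear(d), handempty}, keep {clear(c)}, require {holding(d)}
    → {clear(c), holding(d)}
  through step 2 (pickup(d)): drop {holding(d)}, keep {clear(c)}, require {clear(d), handempty, ontable(d)}
    → {clear(c), clear(d), handempty, ontable(d)}
  through step 1 (putdown(a)): drop {handempty}, keep {clear(c), clear(d), ontable(d)}, require {holding(a)}
    → {clear(c), clear(d), holding(a), ontable(d)}

== RESULT ==
["clear(c)", "clear(d)", "holding(a)", "ontable(d)"]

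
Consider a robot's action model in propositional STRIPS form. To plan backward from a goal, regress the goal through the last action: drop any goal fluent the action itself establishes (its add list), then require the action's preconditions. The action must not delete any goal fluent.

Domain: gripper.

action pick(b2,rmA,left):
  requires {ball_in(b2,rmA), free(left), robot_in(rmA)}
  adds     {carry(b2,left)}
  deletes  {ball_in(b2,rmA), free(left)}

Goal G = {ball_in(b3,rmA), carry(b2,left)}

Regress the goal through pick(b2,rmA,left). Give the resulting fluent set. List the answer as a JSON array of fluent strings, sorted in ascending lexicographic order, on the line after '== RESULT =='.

Compute (G \ add) ∪ pre:
  G ∩ del = {}  (empty — regression defined)
  G \ add = {ball_in(b3,rmA), carry(b2,left)} \ {carry(b2,left)} = {ball_in(b3,rmA)}
  ∪ pre   = {ball_in(b3,rmA)} ∪ {ball_in(b2,rmA), free(left), robot_in(rmA)}
          = {ball_in(b2,rmA), ball_in(b3,rmA), free(left), robot_in(rmA)}

== RESULT ==
["ball_in(b2,rmA)", "ball_in(b3,rmA)", "free(left)", "robot_in(rmA)"]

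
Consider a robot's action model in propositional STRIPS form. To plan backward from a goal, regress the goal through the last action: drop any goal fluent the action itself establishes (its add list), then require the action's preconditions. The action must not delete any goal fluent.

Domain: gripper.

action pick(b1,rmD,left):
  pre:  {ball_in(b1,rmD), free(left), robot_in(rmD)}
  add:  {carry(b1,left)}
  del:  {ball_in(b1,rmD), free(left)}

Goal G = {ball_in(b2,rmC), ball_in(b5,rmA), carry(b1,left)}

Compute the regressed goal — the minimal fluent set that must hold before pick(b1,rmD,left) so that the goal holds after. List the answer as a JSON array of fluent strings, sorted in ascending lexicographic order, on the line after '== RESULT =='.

Compute (G \ add) ∪ pre:
  G ∩ del = {}  (empty — regression defined)
  G \ add = {ball_in(b2,rmC), ball_in(b5,rmA), carry(b1,left)} \ {carry(b1,left)} = {ball_in(b2,rmC), ball_in(b5,rmA)}
  ∪ pre   = {ball_in(b2,rmC), ball_in(b5,rmA)} ∪ {ball_in(b1,rmD), free(left), robot_in(rmD)}
          = {ball_in(b1,rmD), ball_in(b2,rmC), ball_in(b5,rmA), free(left), robot_in(rmD)}

== RESULT ==
["ball_in(b1,rmD)", "ball_in(b2,rmC)", "ball_in(b5,rmA)", "free(left)", "robot_in(rmD)"]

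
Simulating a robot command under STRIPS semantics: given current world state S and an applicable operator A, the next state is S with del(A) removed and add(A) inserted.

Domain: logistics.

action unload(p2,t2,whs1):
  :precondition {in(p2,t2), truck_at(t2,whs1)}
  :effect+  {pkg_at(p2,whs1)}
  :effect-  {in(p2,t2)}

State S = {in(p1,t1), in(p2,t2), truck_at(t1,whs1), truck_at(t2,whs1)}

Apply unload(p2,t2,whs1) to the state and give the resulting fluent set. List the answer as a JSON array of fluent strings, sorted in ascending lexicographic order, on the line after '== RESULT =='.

Progress:
  pre ⊆ S: {in(p2,t2), truck_at(t2,whs1)} ⊆ S  — applicable
  S \ del = {in(p1,t1), truck_at(t1,whs1), truck_at(t2,whs1)}
  ∪ add   = {in(p1,t1), pkg_at(p2,whs1), truck_at(t1,whs1), truck_at(t2,whs1)}

== RESULT ==
["in(p1,t1)", "pkg_at(p2,whs1)", "truck_at(t1,whs1)", "truck_at(t2,whs1)"]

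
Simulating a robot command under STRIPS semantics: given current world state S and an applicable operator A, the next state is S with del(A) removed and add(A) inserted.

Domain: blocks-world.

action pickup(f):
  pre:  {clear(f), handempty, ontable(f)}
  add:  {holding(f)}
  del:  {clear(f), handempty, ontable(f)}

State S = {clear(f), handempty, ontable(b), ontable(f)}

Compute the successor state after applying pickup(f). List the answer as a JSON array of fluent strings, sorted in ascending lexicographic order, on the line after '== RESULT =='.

Compute (S \ del) ∪ add:
  pre ⊆ S: {clear(f), handempty, ontable(f)} ⊆ S  — applicable
  S \ del = {ontable(b)}
  ∪ add   = {holding(f), ontable(b)}

== RESULT ==
["holding(f)", "ontable(b)"]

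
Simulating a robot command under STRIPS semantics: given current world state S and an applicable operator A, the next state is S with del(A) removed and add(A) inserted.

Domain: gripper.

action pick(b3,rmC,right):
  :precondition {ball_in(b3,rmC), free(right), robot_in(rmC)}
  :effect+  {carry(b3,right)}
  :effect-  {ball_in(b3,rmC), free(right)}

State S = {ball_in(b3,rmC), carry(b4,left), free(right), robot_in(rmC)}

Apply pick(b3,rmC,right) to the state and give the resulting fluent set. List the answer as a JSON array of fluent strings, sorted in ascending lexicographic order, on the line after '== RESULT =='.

Compute (S \ del) ∪ add:
  pre ⊆ S: {ball_in(b3,rmC), free(right), robot_in(rmC)} ⊆ S  — applicable
  S \ del = {carry(b4,left), robot_in(rmC)}
  ∪ add   = {carry(b3,right), carry(b4,left), robot_in(rmC)}

== RESULT ==
["carry(b3,right)", "carry(b4,left)", "robot_in(rmC)"]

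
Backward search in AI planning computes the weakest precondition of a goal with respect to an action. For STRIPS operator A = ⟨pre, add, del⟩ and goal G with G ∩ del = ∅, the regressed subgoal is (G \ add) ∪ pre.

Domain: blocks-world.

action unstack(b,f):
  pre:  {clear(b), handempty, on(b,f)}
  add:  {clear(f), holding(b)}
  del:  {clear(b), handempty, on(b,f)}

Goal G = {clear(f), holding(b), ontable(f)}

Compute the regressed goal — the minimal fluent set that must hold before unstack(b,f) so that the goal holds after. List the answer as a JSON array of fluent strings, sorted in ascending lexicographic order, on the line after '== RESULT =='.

Regress:
  G ∩ del = {}  (empty — regression defined)
  G \ add = {clear(f), holding(b), ontable(f)} \ {clear(f), holding(b)} = {ontable(f)}
  ∪ pre   = {ontable(f)} ∪ {clear(b), handempty, on(b,f)}
          = {clear(b), handempty, on(b,f), ontable(f)}

== RESULT ==
["clear(b)", "handempty", "on(b,f)", "ontable(f)"]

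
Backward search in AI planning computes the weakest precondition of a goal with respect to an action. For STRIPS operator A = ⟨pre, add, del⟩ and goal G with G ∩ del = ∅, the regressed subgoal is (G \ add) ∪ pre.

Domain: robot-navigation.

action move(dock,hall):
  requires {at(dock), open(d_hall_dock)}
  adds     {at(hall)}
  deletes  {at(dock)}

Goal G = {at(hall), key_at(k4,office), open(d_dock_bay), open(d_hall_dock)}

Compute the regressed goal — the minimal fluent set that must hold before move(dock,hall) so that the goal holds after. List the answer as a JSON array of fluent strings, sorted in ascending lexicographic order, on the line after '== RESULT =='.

Regress:
  G ∩ del = {}  (empty — regression defined)
  G \ add = {at(hall), key_at(k4,office), open(d_dock_bay), open(d_hall_dock)} \ {at(hall)} = {key_at(k4,office), open(d_dock_bay), open(d_hall_dock)}
  ∪ pre   = {key_at(k4,office), open(d_dock_bay), open(d_hall_dock)} ∪ {at(dock), open(d_hall_dock)}
          = {at(dock), key_at(k4,office), open(d_dock_bay), open(d_hall_dock)}

== RESULT ==
["at(dock)", "key_at(k4,office)", "open(d_dock_bay)", "open(d_hall_dock)"]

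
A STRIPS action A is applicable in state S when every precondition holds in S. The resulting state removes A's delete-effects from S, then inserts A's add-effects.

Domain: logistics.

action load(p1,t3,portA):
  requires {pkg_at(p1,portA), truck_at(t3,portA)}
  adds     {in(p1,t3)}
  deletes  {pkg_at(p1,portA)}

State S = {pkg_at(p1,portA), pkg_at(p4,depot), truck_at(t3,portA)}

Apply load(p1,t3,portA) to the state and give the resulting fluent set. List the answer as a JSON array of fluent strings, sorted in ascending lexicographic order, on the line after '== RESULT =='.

Progress:
  pre ⊆ S: {pkg_at(p1,portA), truck_at(t3,portA)} ⊆ S  — applicable
  S \ del = {pkg_at(p4,depot), truck_at(t3,portA)}
  ∪ add   = {in(p1,t3), pkg_at(p4,depot), truck_at(t3,portA)}

== RESULT ==
["in(p1,t3)", "pkg_at(p4,depot)", "truck_at(t3,portA)"]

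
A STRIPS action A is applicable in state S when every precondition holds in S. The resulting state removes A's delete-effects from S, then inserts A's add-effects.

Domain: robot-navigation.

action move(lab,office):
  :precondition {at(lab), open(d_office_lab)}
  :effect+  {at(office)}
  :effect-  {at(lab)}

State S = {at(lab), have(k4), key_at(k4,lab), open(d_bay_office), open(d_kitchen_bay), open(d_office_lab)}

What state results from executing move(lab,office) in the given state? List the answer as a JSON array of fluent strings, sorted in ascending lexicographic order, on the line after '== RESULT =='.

Progress:
  pre ⊆ S: {at(lab), open(d_office_lab)} ⊆ S  — applicable
  S \ del = {have(k4), key_at(k4,lab), open(d_bay_office), open(d_kitchen_bay), open(d_office_lab)}
  ∪ add   = {at(office), have(k4), key_at(k4,lab), open(d_bay_office), open(d_kitchen_bay), open(d_office_lab)}

== RESULT ==
["at(office)", "have(k4)", "key_at(k4,lab)", "open(d_bay_office)", "open(d_kitchen_bay)", "open(d_office_lab)"]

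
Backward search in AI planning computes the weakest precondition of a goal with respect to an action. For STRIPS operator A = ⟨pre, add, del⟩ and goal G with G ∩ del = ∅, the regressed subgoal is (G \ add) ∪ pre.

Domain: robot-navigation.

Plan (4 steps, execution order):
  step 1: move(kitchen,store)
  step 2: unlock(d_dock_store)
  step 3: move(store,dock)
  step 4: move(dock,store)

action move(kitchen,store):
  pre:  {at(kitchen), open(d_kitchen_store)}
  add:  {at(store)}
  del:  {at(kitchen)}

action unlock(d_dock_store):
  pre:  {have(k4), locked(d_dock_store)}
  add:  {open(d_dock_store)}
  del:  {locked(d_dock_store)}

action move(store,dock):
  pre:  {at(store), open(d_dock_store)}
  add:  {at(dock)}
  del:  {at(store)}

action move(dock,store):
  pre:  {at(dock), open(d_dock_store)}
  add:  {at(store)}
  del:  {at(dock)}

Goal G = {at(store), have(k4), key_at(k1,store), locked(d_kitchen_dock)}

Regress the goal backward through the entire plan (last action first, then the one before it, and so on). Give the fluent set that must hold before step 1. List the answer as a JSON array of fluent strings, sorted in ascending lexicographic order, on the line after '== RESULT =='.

Work backward from the goal:
  through step 4 (move(dock,store)): drop {at(store)}, keep {have(k4), key_at(k1,store), locked(d_kitchen_dock)}, require {at(dock), open(d_dock_store)}
    → {at(dock), have(k4), key_at(k1,store), locked(d_kitchen_dock), open(d_dock_store)}
  through step 3 (move(store,dock)): drop {at(dock)}, keep {have(k4), key_at(k1,store), locked(d_kitchen_dock), open(d_dock_store)}, require {at(store), open(d_dock_store)}
    → {at(store), have(k4), key_at(k1,store), locked(d_kitchen_dock), open(d_dock_store)}
  through step 2 (unlock(d_dock_store)): drop {open(d_dock_store)}, keep {at(store), have(k4), key_at(k1,store), locked(d_kitchen_dock)}, require {have(k4), locked(d_dock_store)}
    → {at(store), have(k4), key_at(k1,store), locked(d_dock_store), locked(d_kitchen_dock)}
  through step 1 (move(kitchen,store)): drop {at(store)}, keep {have(k4), key_at(k1,store), locked(d_dock_store), locked(d_kitchen_dock)}, require {at(kitchen), open(d_kitchen_store)}
    → {at(kitchen), have(k4), key_at(k1,store), locked(d_dock_store), locked(d_kitchen_dock), open(d_kitchen_store)}

== RESULT ==
["at(kitchen)", "have(k4)", "key_at(k1,store)", "locked(d_dock_store)", "locked(d_kitchen_dock)", "open(d_kitchen_store)"]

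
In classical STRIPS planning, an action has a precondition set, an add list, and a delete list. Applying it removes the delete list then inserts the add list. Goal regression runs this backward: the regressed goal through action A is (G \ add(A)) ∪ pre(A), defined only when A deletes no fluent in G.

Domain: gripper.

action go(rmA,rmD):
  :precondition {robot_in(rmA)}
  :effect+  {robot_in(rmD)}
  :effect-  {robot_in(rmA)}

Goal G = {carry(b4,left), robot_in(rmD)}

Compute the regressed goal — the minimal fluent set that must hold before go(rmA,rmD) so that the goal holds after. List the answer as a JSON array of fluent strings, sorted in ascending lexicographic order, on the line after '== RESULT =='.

Compute (G \ add) ∪ pre:
  G ∩ del = {}  (empty — regression defined)
  G \ add = {carry(b4,left), robot_in(rmD)} \ {robot_in(rmD)} = {carry(b4,left)}
  ∪ pre   = {carry(b4,left)} ∪ {robot_in(rmA)}
          = {carry(b4,left), robot_in(rmA)}

== RESULT ==
["carry(b4,left)", "robot_in(rmA)"]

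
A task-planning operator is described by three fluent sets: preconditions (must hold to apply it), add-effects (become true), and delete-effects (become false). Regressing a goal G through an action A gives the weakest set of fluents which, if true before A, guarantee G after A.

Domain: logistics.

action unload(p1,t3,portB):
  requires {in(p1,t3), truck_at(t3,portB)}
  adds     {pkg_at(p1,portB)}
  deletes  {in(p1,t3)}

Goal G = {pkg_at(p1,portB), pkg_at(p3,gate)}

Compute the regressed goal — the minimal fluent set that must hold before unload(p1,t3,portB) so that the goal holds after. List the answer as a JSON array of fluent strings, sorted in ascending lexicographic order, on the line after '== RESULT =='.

Regress:
  G ∩ del = {}  (empty — regression defined)
  G \ add = {pkg_at(p1,portB), pkg_at(p3,gate)} \ {pkg_at(p1,portB)} = {pkg_at(p3,gate)}
  ∪ pre   = {pkg_at(p3,gate)} ∪ {in(p1,t3), truck_at(t3,portB)}
          = {in(p1,t3), pkg_at(p3,gate), truck_at(t3,portB)}

== RESULT ==
["in(p1,t3)", "pkg_at(p3,gate)", "truck_at(t3,portB)"]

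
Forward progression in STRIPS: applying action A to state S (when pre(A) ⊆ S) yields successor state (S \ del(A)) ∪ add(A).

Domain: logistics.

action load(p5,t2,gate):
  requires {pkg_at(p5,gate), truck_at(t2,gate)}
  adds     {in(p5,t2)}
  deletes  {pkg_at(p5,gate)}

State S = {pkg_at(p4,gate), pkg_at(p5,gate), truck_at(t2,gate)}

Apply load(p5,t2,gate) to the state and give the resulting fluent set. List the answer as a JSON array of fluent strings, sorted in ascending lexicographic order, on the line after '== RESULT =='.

Progress:
  pre ⊆ S: {pkg_at(p5,gate), truck_at(t2,gate)} ⊆ S  — applicable
  S \ del = {pkg_at(p4,gate), truck_at(t2,gate)}
  ∪ add   = {in(p5,t2), pkg_at(p4,gate), truck_at(t2,gate)}

== RESULT ==
["in(p5,t2)", "pkg_at(p4,gate)", "truck_at(t2,gate)"]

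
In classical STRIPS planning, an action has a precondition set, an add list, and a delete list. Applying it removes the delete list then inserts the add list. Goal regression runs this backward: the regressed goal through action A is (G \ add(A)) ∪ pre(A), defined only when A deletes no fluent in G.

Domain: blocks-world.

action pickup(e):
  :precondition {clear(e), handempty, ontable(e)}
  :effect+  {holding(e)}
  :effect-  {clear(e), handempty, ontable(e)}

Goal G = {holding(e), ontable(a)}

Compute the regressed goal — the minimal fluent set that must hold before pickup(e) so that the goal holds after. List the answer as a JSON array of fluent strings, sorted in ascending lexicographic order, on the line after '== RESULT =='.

Regress:
  G ∩ del = {}  (empty — regression defined)
  G \ add = {holding(e), ontable(a)} \ {holding(e)} = {ontable(a)}
  ∪ pre   = {ontable(a)} ∪ {clear(e), handempty, ontable(e)}
          = {clear(e), handempty, ontable(a), ontable(e)}

== RESULT ==
["clear(e)", "handempty", "ontable(a)", "ontable(e)"]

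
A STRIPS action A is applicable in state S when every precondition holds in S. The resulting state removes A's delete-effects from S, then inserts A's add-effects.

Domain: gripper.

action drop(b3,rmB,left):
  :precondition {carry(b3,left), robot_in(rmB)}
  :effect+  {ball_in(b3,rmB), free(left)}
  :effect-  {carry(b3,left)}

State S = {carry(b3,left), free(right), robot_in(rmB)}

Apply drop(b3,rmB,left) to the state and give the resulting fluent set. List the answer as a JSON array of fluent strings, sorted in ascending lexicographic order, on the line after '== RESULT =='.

Progress:
  pre ⊆ S: {carry(b3,left), robot_in(rmB)} ⊆ S  — applicable
  S \ del = {free(right), robot_in(rmB)}
  ∪ add   = {ball_in(b3,rmB), free(left), free(right), robot_in(rmB)}

== RESULT ==
["ball_in(b3,rmB)", "free(left)", "free(right)", "robot_in(rmB)"]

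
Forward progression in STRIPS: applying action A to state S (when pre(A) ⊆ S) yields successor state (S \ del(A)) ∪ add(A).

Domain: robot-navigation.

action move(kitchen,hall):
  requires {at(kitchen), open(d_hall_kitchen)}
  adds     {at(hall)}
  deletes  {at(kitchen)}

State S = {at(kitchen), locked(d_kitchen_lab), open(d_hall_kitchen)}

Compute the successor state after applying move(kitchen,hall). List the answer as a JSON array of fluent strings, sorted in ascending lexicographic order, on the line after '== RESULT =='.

Compute (S \ del) ∪ add:
  pre ⊆ S: {at(kitchen), open(d_hall_kitchen)} ⊆ S  — applicable
  S \ del = {locked(d_kitchen_lab), open(d_hall_kitchen)}
  ∪ add   = {at(hall), locked(d_kitchen_lab), open(d_hall_kitchen)}

== RESULT ==
["at(hall)", "locked(d_kitchen_lab)", "open(d_hall_kitchen)"]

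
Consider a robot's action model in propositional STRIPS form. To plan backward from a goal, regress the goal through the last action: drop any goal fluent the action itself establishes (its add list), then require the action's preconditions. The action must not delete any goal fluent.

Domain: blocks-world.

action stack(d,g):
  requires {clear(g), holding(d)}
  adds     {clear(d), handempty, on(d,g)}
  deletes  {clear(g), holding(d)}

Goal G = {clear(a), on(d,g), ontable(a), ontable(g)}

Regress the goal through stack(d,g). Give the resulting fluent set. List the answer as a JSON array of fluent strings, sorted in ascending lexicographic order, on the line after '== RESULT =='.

Regress:
  G ∩ del = {}  (empty — regression defined)
  G \ add = {clear(a), on(d,g), ontable(a), ontable(g)} \ {clear(d), handempty, on(d,g)} = {clear(a), ontable(a), ontable(g)}
  ∪ pre   = {clear(a), ontable(a), ontable(g)} ∪ {clear(g), holding(d)}
          = {clear(a), clear(g), holding(d), ontable(a), ontable(g)}

== RESULT ==
["clear(a)", "clear(g)", "holding(d)", "ontable(a)", "ontable(g)"]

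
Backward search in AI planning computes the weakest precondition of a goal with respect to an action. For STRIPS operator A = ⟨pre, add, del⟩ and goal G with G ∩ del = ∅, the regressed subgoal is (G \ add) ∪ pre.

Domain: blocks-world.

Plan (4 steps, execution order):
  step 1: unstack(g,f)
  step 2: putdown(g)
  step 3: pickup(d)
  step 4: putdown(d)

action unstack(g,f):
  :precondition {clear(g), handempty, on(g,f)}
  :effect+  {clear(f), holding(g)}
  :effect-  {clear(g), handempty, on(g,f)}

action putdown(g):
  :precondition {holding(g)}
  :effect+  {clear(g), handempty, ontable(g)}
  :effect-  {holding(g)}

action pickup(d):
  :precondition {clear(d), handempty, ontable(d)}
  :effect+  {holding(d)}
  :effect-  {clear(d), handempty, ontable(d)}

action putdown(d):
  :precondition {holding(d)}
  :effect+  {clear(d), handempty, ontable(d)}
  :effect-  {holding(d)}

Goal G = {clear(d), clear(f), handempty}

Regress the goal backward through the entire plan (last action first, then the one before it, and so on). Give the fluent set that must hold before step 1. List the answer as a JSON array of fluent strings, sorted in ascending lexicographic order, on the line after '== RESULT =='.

Work backward from the goal:
  through step 4 (putdown(d)): drop {clear(d), handempty}, keep {clear(f)}, require {holding(d)}
    → {clear(f), holding(d)}
  through step 3 (pickup(d)): drop {holding(d)}, keep {clear(f)}, require {clear(d), handempty, ontable(d)}
    → {clear(d), clear(f), handempty, ontable(d)}
  through step 2 (putdown(g)): drop {handempty}, keep {clear(d), clear(f), ontable(d)}, require {holding(g)}
    → {clear(d), clear(f), holding(g), ontable(d)}
  through step 1 (unstack(g,f)): drop {clear(f), holding(g)}, keep {clear(d), ontable(d)}, require {clear(g), handempty, on(g,f)}
    → {clear(d), clear(g), handempty, on(g,f), ontable(d)}

== RESULT ==
["clear(d)", "clear(g)", "handempty", "on(g,f)", "ontable(d)"]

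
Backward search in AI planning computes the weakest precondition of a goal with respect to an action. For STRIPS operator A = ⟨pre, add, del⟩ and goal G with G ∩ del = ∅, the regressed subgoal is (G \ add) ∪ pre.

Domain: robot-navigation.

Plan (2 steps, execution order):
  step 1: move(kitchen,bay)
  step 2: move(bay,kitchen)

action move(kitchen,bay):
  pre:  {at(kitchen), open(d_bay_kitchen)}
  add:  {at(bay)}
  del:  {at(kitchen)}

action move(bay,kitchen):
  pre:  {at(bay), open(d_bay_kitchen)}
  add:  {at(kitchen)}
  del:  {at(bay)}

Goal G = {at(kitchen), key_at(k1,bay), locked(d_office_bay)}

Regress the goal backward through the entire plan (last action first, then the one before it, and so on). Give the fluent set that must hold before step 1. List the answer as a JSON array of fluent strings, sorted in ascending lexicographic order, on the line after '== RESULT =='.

Work backward from the goal:
  through step 2 (move(bay,kitchen)): drop {at(kitchen)}, keep {key_at(k1,bay), locked(d_office_bay)}, require {at(bay), open(d_bay_kitchen)}
    → {at(bay), key_at(k1,bay), locked(d_office_bay), open(d_bay_kitchen)}
  through step 1 (move(kitchen,bay)): drop {at(bay)}, keep {key_at(k1,bay), locked(d_office_bay), open(d_bay_kitchen)}, require {at(kitchen), open(d_bay_kitchen)}
    → {at(kitchen), key_at(k1,bay), locked(d_office_bay), open(d_bay_kitchen)}

== RESULT ==
["at(kitchen)", "key_at(k1,bay)", "locked(d_office_bay)", "open(d_bay_kitchen)"]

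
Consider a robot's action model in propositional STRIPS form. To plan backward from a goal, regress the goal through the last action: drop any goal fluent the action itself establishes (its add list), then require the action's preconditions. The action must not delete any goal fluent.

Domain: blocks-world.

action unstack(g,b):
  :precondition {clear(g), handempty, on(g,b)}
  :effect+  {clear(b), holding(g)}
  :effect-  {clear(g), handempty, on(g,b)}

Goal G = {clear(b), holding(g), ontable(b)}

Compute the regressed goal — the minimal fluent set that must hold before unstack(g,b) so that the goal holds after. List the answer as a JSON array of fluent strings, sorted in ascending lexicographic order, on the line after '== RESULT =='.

Regress:
  G ∩ del = {}  (empty — regression defined)
  G \ add = {clear(b), holding(g), ontable(b)} \ {clear(b), holding(g)} = {ontable(b)}
  ∪ pre   = {ontable(b)} ∪ {clear(g), handempty, on(g,b)}
          = {clear(g), handempty, on(g,b), ontable(b)}

== RESULT ==
["clear(g)", "handempty", "on(g,b)", "ontable(b)"]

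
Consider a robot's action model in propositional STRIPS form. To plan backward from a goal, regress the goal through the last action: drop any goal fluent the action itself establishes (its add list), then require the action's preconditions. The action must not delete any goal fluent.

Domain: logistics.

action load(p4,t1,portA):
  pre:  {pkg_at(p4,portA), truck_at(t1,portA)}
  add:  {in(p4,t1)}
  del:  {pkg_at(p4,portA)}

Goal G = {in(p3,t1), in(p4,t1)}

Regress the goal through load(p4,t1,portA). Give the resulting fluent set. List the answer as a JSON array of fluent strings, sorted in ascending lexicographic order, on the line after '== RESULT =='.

Regress:
  G ∩ del = {}  (empty — regression defined)
  G \ add = {in(p3,t1), in(p4,t1)} \ {in(p4,t1)} = {in(p3,t1)}
  ∪ pre   = {in(p3,t1)} ∪ {pkg_at(p4,portA), truck_at(t1,portA)}
          = {in(p3,t1), pkg_at(p4,portA), truck_at(t1,portA)}

== RESULT ==
["in(p3,t1)", "pkg_at(p4,portA)", "truck_at(t1,portA)"]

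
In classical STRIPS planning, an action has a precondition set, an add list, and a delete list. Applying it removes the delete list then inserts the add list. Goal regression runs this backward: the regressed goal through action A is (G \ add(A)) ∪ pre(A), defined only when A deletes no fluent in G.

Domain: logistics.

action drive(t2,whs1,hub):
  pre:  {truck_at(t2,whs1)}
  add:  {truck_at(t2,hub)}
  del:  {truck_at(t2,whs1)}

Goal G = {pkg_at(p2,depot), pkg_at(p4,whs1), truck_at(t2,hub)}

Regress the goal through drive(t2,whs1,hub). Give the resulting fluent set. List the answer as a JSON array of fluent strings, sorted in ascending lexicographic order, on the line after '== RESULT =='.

Compute (G \ add) ∪ pre:
  G ∩ del = {}  (empty — regression defined)
  G \ add = {pkg_at(p2,depot), pkg_at(p4,whs1), truck_at(t2,hub)} \ {truck_at(t2,hub)} = {pkg_at(p2,depot), pkg_at(p4,whs1)}
  ∪ pre   = {pkg_at(p2,depot), pkg_at(p4,whs1)} ∪ {truck_at(t2,whs1)}
          = {pkg_at(p2,depot), pkg_at(p4,whs1), truck_at(t2,whs1)}

== RESULT ==
["pkg_at(p2,depot)", "pkg_at(p4,whs1)", "truck_at(t2,whs1)"]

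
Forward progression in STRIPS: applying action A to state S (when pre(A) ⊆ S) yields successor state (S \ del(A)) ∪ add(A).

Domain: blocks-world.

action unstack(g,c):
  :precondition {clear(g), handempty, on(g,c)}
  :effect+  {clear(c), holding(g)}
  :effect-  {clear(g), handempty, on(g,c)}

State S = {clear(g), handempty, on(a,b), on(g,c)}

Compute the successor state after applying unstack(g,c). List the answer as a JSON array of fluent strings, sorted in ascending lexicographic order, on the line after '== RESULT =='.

Compute (S \ del) ∪ add:
  pre ⊆ S: {clear(g), handempty, on(g,c)} ⊆ S  — applicable
  S \ del = {on(a,b)}
  ∪ add   = {clear(c), holding(g), on(a,b)}

== RESULT ==
["clear(c)", "holding(g)", "on(a,b)"]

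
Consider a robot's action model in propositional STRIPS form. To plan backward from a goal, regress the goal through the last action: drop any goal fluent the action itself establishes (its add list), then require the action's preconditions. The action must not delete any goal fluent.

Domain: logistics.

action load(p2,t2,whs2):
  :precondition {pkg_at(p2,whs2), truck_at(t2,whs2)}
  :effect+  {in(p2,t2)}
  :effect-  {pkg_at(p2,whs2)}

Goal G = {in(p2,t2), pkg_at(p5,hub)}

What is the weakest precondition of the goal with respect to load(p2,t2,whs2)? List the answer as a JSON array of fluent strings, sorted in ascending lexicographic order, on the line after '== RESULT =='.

Compute (G \ add) ∪ pre:
  G ∩ del = {}  (empty — regression defined)
  G \ add = {in(p2,t2), pkg_at(p5,hub)} \ {in(p2,t2)} = {pkg_at(p5,hub)}
  ∪ pre   = {pkg_at(p5,hub)} ∪ {pkg_at(p2,whs2), truck_at(t2,whs2)}
          = {pkg_at(p2,whs2), pkg_at(p5,hub), truck_at(t2,whs2)}

== RESULT ==
["pkg_at(p2,whs2)", "pkg_at(p5,hub)", "truck_at(t2,whs2)"]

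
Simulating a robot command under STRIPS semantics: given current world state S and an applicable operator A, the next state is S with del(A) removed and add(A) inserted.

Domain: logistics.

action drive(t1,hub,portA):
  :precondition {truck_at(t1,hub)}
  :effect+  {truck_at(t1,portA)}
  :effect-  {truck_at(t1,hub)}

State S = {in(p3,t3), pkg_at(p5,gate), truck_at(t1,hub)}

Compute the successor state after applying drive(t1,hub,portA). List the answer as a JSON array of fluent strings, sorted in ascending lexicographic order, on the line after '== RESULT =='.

Progress:
  pre ⊆ S: {truck_at(t1,hub)} ⊆ S  — applicable
  S \ del = {in(p3,t3), pkg_at(p5,gate)}
  ∪ add   = {in(p3,t3), pkg_at(p5,gate), truck_at(t1,portA)}

== RESULT ==
["in(p3,t3)", "pkg_at(p5,gate)", "truck_at(t1,portA)"]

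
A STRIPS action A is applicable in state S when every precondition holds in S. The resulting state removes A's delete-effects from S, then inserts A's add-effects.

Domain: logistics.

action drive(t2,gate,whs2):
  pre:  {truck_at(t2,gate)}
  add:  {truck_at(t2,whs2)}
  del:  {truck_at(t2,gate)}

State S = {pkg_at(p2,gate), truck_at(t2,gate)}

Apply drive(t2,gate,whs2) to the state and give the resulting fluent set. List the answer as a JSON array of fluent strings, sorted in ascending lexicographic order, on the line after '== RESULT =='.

Progress:
  pre ⊆ S: {truck_at(t2,gate)} ⊆ S  — applicable
  S \ del = {pkg_at(p2,gate)}
  ∪ add   = {pkg_at(p2,gate), truck_at(t2,whs2)}

== RESULT ==
["pkg_at(p2,gate)", "truck_at(t2,whs2)"]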